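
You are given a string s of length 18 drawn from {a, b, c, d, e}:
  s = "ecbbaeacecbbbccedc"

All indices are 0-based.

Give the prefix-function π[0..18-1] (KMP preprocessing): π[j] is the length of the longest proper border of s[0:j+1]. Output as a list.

[0, 0, 0, 0, 0, 1, 0, 0, 1, 2, 3, 4, 0, 0, 0, 1, 0, 0]

π[0] = 0
j=1 s[j]='c': π[1]=0 (border '')
j=2 s[j]='b': π[2]=0 (border '')
j=3 s[j]='b': π[3]=0 (border '')
j=4 s[j]='a': π[4]=0 (border '')
j=5 s[j]='e': π[5]=1 (border 'e')
j=6 s[j]='a': k: 1→0; π[6]=0 (border '')
j=7 s[j]='c': π[7]=0 (border '')
j=8 s[j]='e': π[8]=1 (border 'e')
j=9 s[j]='c': π[9]=2 (border 'ec')
j=10 s[j]='b': π[10]=3 (border 'ecb')
j=11 s[j]='b': π[11]=4 (border 'ecbb')
j=12 s[j]='b': k: 4→0; π[12]=0 (border '')
j=13 s[j]='c': π[13]=0 (border '')
j=14 s[j]='c': π[14]=0 (border '')
j=15 s[j]='e': π[15]=1 (border 'e')
j=16 s[j]='d': k: 1→0; π[16]=0 (border '')
j=17 s[j]='c': π[17]=0 (border '')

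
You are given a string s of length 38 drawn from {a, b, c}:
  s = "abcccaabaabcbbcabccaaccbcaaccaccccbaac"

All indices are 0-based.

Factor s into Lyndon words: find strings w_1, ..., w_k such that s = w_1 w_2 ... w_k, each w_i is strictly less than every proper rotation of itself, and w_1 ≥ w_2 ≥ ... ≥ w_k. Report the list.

emit factor 1: 'abccc' (i=0, period=5)
emit factor 2: 'aabaabcbbcabccaaccbcaaccaccccbaac' (i=5, period=33)

["abccc", "aabaabcbbcabccaaccbcaaccaccccbaac"]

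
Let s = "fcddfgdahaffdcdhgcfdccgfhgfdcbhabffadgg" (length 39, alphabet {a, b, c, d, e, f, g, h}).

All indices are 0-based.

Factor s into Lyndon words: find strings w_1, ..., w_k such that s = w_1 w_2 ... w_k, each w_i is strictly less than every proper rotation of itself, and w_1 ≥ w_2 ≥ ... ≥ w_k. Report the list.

["f", "cddfgd", "ah", "affdcdhgcfdccgfhgfdcbh", "abffadgg"]

emit factor 1: 'f' (i=0, period=1)
emit factor 2: 'cddfgd' (i=1, period=6)
emit factor 3: 'ah' (i=7, period=2)
emit factor 4: 'affdcdhgcfdccgfhgfdcbh' (i=9, period=22)
emit factor 5: 'abffadgg' (i=31, period=8)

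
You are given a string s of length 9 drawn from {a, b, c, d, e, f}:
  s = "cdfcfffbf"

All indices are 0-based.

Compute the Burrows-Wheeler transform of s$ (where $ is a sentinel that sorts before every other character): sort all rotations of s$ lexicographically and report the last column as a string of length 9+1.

rank  rotation    last
    0  $cdfcfffbf  f
    1  bf$cdfcfff  f
    2  cdfcfffbf$  $
    3  cfffbf$cdf  f
    4  dfcfffbf$c  c
    5  f$cdfcfffb  b
    6  fbf$cdfcff  f
    7  fcfffbf$cd  d
    8  ffbf$cdfcf  f
    9  fffbf$cdfc  c

ff$fcbfdfc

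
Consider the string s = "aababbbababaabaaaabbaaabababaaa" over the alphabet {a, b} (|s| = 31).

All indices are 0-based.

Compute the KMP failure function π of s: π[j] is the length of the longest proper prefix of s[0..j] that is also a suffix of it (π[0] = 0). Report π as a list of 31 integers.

[0, 1, 0, 1, 0, 0, 0, 1, 0, 1, 0, 1, 2, 3, 4, 2, 2, 2, 3, 0, 1, 2, 2, 3, 4, 5, 1, 0, 1, 2, 2]

π[0] = 0
j=1 s[j]='a': π[1]=1 (border 'a')
j=2 s[j]='b': k: 1→0; π[2]=0 (border '')
j=3 s[j]='a': π[3]=1 (border 'a')
j=4 s[j]='b': k: 1→0; π[4]=0 (border '')
j=5 s[j]='b': π[5]=0 (border '')
j=6 s[j]='b': π[6]=0 (border '')
j=7 s[j]='a': π[7]=1 (border 'a')
j=8 s[j]='b': k: 1→0; π[8]=0 (border '')
j=9 s[j]='a': π[9]=1 (border 'a')
j=10 s[j]='b': k: 1→0; π[10]=0 (border '')
j=11 s[j]='a': π[11]=1 (border 'a')
j=12 s[j]='a': π[12]=2 (border 'aa')
j=13 s[j]='b': π[13]=3 (border 'aab')
j=14 s[j]='a': π[14]=4 (border 'aaba')
j=15 s[j]='a': k: 4→1; π[15]=2 (border 'aa')
j=16 s[j]='a': k: 2→1; π[16]=2 (border 'aa')
j=17 s[j]='a': k: 2→1; π[17]=2 (border 'aa')
j=18 s[j]='b': π[18]=3 (border 'aab')
j=19 s[j]='b': k: 3→0; π[19]=0 (border '')
j=20 s[j]='a': π[20]=1 (border 'a')
j=21 s[j]='a': π[21]=2 (border 'aa')
j=22 s[j]='a': k: 2→1; π[22]=2 (border 'aa')
j=23 s[j]='b': π[23]=3 (border 'aab')
j=24 s[j]='a': π[24]=4 (border 'aaba')
j=25 s[j]='b': π[25]=5 (border 'aabab')
j=26 s[j]='a': k: 5→0; π[26]=1 (border 'a')
j=27 s[j]='b': k: 1→0; π[27]=0 (border '')
j=28 s[j]='a': π[28]=1 (border 'a')
j=29 s[j]='a': π[29]=2 (border 'aa')
j=30 s[j]='a': k: 2→1; π[30]=2 (border 'aa')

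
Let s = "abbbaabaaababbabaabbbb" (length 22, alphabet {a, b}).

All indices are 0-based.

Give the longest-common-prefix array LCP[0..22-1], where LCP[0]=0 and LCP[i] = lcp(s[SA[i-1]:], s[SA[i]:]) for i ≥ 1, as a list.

rank→(start, suffix):
  0 → (7, 'aaababbabaabbbb')
  1 → (4, 'aabaaababbabaabbbb')
  2 → (8, 'aababbabaabbbb')
  3 → (16, 'aabbbb')
  4 → (5, 'abaaababbabaabbbb')
  5 → (14, 'abaabbbb')
  6 → (9, 'ababbabaabbbb')
  7 → (11, 'abbabaabbbb')
  8 → (0, 'abbbaabaaababbabaabbbb')
  9 → (17, 'abbbb')
  10 → (21, 'b')
  11 → (6, 'baaababbabaabbbb')
  12 → (3, 'baabaaababbabaabbbb')
  13 → (15, 'baabbbb')
  14 → (13, 'babaabbbb')
  15 → (10, 'babbabaabbbb')
  16 → (20, 'bb')
  17 → (2, 'bbaabaaababbabaabbbb')
  18 → (12, 'bbabaabbbb')
  19 → (19, 'bbb')
  20 → (1, 'bbbaabaaababbabaabbbb')
  21 → (18, 'bbbb')

SA = [7, 4, 8, 16, 5, 14, 9, 11, 0, 17, 21, 6, 3, 15, 13, 10, 20, 2, 12, 19, 1, 18]
i: (SA[i-1],SA[i]) lcp shared
  1: (7,4) 2 'aa'
  2: (4,8) 4 'aaba'
  3: (8,16) 3 'aab'
  4: (16,5) 1 'a'
  5: (5,14) 4 'abaa'
  6: (14,9) 3 'aba'
  7: (9,11) 2 'ab'
  8: (11,0) 3 'abb'
  9: (0,17) 4 'abbb'
  10: (17,21) 0 ''
  11: (21,6) 1 'b'
  12: (6,3) 3 'baa'
  13: (3,15) 4 'baab'
  14: (15,13) 2 'ba'
  15: (13,10) 3 'bab'
  16: (10,20) 1 'b'
  17: (20,2) 2 'bb'
  18: (2,12) 3 'bba'
  19: (12,19) 2 'bb'
  20: (19,1) 3 'bbb'
  21: (1,18) 3 'bbb'

[0, 2, 4, 3, 1, 4, 3, 2, 3, 4, 0, 1, 3, 4, 2, 3, 1, 2, 3, 2, 3, 3]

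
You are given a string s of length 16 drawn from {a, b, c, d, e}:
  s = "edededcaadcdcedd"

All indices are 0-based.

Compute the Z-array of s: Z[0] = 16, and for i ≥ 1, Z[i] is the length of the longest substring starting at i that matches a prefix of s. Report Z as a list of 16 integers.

Z[0]=16
i=1: i≥r, start 0; Z[1]=0
i=2: i≥r, start 0; Z[2]=4 extend→box=[2,6)
i=3: min(r-i=3, Z[1]=0)=0; Z[3]=0
i=4: min(r-i=2, Z[2]=4)=2; Z[4]=2
i=5: min(r-i=1, Z[3]=0)=0; Z[5]=0
i=6: i≥r, start 0; Z[6]=0
i=7: i≥r, start 0; Z[7]=0
i=8: i≥r, start 0; Z[8]=0
i=9: i≥r, start 0; Z[9]=0
i=10: i≥r, start 0; Z[10]=0
i=11: i≥r, start 0; Z[11]=0
i=12: i≥r, start 0; Z[12]=0
i=13: i≥r, start 0; Z[13]=2 extend→box=[13,15)
i=14: min(r-i=1, Z[1]=0)=0; Z[14]=0
i=15: i≥r, start 0; Z[15]=0

[16, 0, 4, 0, 2, 0, 0, 0, 0, 0, 0, 0, 0, 2, 0, 0]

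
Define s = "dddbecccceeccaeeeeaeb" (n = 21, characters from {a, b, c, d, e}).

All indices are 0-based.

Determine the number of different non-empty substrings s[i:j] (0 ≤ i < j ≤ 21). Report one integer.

203

sorted suffixes:
  #0 SA[0]=18  'aeb'
  #1 SA[1]=13  'aeeeeaeb'
  #2 SA[2]=20  'b'
  #3 SA[3]=3  'becccceeccaeeeeaeb'
  #4 SA[4]=12  'caeeeeaeb'
  #5 SA[5]=11  'ccaeeeeaeb'
  #6 SA[6]=5  'cccceeccaeeeeaeb'
  #7 SA[7]=6  'ccceeccaeeeeaeb'
  #8 SA[8]=7  'cceeccaeeeeaeb'
  #9 SA[9]=8  'ceeccaeeeeaeb'
  #10 SA[10]=2  'dbecccceeccaeeeeaeb'
  #11 SA[11]=1  'ddbecccceeccaeeeeaeb'
  #12 SA[12]=0  'dddbecccceeccaeeeeaeb'
  #13 SA[13]=17  'eaeb'
  #14 SA[14]=19  'eb'
  #15 SA[15]=10  'eccaeeeeaeb'
  #16 SA[16]=4  'ecccceeccaeeeeaeb'
  #17 SA[17]=16  'eeaeb'
  #18 SA[18]=9  'eeccaeeeeaeb'
  #19 SA[19]=15  'eeeaeb'
  #20 SA[20]=14  'eeeeaeb'

SA = [18, 13, 20, 3, 12, 11, 5, 6, 7, 8, 2, 1, 0, 17, 19, 10, 4, 16, 9, 15, 14]
rank  pair      lcp
   1  s[18:],s[13:]  2  'ae'
   2  s[13:],s[20:]  0  ''
   3  s[20:],s[3:]  1  'b'
   4  s[3:],s[12:]  0  ''
   5  s[12:],s[11:]  1  'c'
   6  s[11:],s[5:]  2  'cc'
   7  s[5:],s[6:]  3  'ccc'
   8  s[6:],s[7:]  2  'cc'
   9  s[7:],s[8:]  1  'c'
  10  s[8:],s[2:]  0  ''
  11  s[2:],s[1:]  1  'd'
  12  s[1:],s[0:]  2  'dd'
  13  s[0:],s[17:]  0  ''
  14  s[17:],s[19:]  1  'e'
  15  s[19:],s[10:]  1  'e'
  16  s[10:],s[4:]  3  'ecc'
  17  s[4:],s[16:]  1  'e'
  18  s[16:],s[9:]  2  'ee'
  19  s[9:],s[15:]  2  'ee'
  20  s[15:],s[14:]  3  'eee'

n(n+1)/2 = 21·22/2 = 231
Σ LCP = 0 + 2 + 0 + 1 + 0 + 1 + 2 + 3 + 2 + 1 + 0 + 1 + 2 + 0 + 1 + 1 + 3 + 1 + 2 + 2 + 3 = 28
distinct = 231 − 28 = 203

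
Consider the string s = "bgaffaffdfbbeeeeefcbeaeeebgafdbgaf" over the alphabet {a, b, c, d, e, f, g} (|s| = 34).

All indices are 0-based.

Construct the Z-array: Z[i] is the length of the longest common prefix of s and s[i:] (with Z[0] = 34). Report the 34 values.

Z[0]=34
i=1: fresh scan; Z[1]=0
i=2: fresh scan; Z[2]=0
i=3: fresh scan; Z[3]=0
i=4: fresh scan; Z[4]=0
i=5: fresh scan; Z[5]=0
i=6: fresh scan; Z[6]=0
i=7: fresh scan; Z[7]=0
i=8: fresh scan; Z[8]=0
i=9: fresh scan; Z[9]=0
i=10: fresh scan; Z[10]=1 grow→box=[10,11)
i=11: fresh scan; Z[11]=1 grow→box=[11,12)
i=12: fresh scan; Z[12]=0
i=13: fresh scan; Z[13]=0
i=14: fresh scan; Z[14]=0
i=15: fresh scan; Z[15]=0
i=16: fresh scan; Z[16]=0
i=17: fresh scan; Z[17]=0
i=18: fresh scan; Z[18]=0
i=19: fresh scan; Z[19]=1 grow→box=[19,20)
i=20: fresh scan; Z[20]=0
i=21: fresh scan; Z[21]=0
i=22: fresh scan; Z[22]=0
i=23: fresh scan; Z[23]=0
i=24: fresh scan; Z[24]=0
i=25: fresh scan; Z[25]=4 grow→box=[25,29)
i=26: min(r-i=3, Z[1]=0)=0; Z[26]=0
i=27: min(r-i=2, Z[2]=0)=0; Z[27]=0
i=28: min(r-i=1, Z[3]=0)=0; Z[28]=0
i=29: fresh scan; Z[29]=0
i=30: fresh scan; Z[30]=4 grow→box=[30,34)
i=31: min(r-i=3, Z[1]=0)=0; Z[31]=0
i=32: min(r-i=2, Z[2]=0)=0; Z[32]=0
i=33: min(r-i=1, Z[3]=0)=0; Z[33]=0

[34, 0, 0, 0, 0, 0, 0, 0, 0, 0, 1, 1, 0, 0, 0, 0, 0, 0, 0, 1, 0, 0, 0, 0, 0, 4, 0, 0, 0, 0, 4, 0, 0, 0]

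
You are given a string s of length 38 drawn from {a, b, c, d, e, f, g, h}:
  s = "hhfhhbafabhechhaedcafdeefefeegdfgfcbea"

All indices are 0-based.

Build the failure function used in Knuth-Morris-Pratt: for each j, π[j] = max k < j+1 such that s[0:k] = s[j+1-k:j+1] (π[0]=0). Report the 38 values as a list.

π[0] = 0
j=1 s[j]='h': π[1]=1 (border 'h')
j=2 s[j]='f': k: 1→0; π[2]=0 (border '')
j=3 s[j]='h': π[3]=1 (border 'h')
j=4 s[j]='h': π[4]=2 (border 'hh')
j=5 s[j]='b': k: 2→1→0; π[5]=0 (border '')
j=6 s[j]='a': π[6]=0 (border '')
j=7 s[j]='f': π[7]=0 (border '')
j=8 s[j]='a': π[8]=0 (border '')
j=9 s[j]='b': π[9]=0 (border '')
j=10 s[j]='h': π[10]=1 (border 'h')
j=11 s[j]='e': k: 1→0; π[11]=0 (border '')
j=12 s[j]='c': π[12]=0 (border '')
j=13 s[j]='h': π[13]=1 (border 'h')
j=14 s[j]='h': π[14]=2 (border 'hh')
j=15 s[j]='a': k: 2→1→0; π[15]=0 (border '')
j=16 s[j]='e': π[16]=0 (border '')
j=17 s[j]='d': π[17]=0 (border '')
j=18 s[j]='c': π[18]=0 (border '')
j=19 s[j]='a': π[19]=0 (border '')
j=20 s[j]='f': π[20]=0 (border '')
j=21 s[j]='d': π[21]=0 (border '')
j=22 s[j]='e': π[22]=0 (border '')
j=23 s[j]='e': π[23]=0 (border '')
j=24 s[j]='f': π[24]=0 (border '')
j=25 s[j]='e': π[25]=0 (border '')
j=26 s[j]='f': π[26]=0 (border '')
j=27 s[j]='e': π[27]=0 (border '')
j=28 s[j]='e': π[28]=0 (border '')
j=29 s[j]='g': π[29]=0 (border '')
j=30 s[j]='d': π[30]=0 (border '')
j=31 s[j]='f': π[31]=0 (border '')
j=32 s[j]='g': π[32]=0 (border '')
j=33 s[j]='f': π[33]=0 (border '')
j=34 s[j]='c': π[34]=0 (border '')
j=35 s[j]='b': π[35]=0 (border '')
j=36 s[j]='e': π[36]=0 (border '')
j=37 s[j]='a': π[37]=0 (border '')

[0, 1, 0, 1, 2, 0, 0, 0, 0, 0, 1, 0, 0, 1, 2, 0, 0, 0, 0, 0, 0, 0, 0, 0, 0, 0, 0, 0, 0, 0, 0, 0, 0, 0, 0, 0, 0, 0]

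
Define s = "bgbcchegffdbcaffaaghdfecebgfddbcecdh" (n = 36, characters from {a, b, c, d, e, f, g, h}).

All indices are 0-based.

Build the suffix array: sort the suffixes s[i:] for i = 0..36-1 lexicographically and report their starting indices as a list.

rank | idx | suffix
   0 |  16 | aaghdfecebgfddbcecdh
   1 |  13 | affaaghdfecebgfddbcecdh
   2 |  17 | aghdfecebgfddbcecdh
   3 |  11 | bcaffaaghdfecebgfddbcecdh
   4 |   2 | bcchegffdbcaffaaghdfecebgfddbcecdh
   5 |  30 | bcecdh
   6 |   0 | bgbcchegffdbcaffaaghdfecebgfddbcecdh
   7 |  25 | bgfddbcecdh
   8 |  12 | caffaaghdfecebgfddbcecdh
   9 |   3 | cchegffdbcaffaaghdfecebgfddbcecdh
  10 |  33 | cdh
  11 |  23 | cebgfddbcecdh
  12 |  31 | cecdh
  13 |   4 | chegffdbcaffaaghdfecebgfddbcecdh
  14 |  10 | dbcaffaaghdfecebgfddbcecdh
  15 |  29 | dbcecdh
  16 |  28 | ddbcecdh
  17 |  20 | dfecebgfddbcecdh
  18 |  34 | dh
  19 |  24 | ebgfddbcecdh
  20 |  32 | ecdh
  21 |  22 | ecebgfddbcecdh
  22 |   6 | egffdbcaffaaghdfecebgfddbcecdh
  23 |  15 | faaghdfecebgfddbcecdh
  24 |   9 | fdbcaffaaghdfecebgfddbcecdh
  25 |  27 | fddbcecdh
  26 |  21 | fecebgfddbcecdh
  27 |  14 | ffaaghdfecebgfddbcecdh
  28 |   8 | ffdbcaffaaghdfecebgfddbcecdh
  29 |   1 | gbcchegffdbcaffaaghdfecebgfddbcecdh
  30 |  26 | gfddbcecdh
  31 |   7 | gffdbcaffaaghdfecebgfddbcecdh
  32 |  18 | ghdfecebgfddbcecdh
  33 |  35 | h
  34 |  19 | hdfecebgfddbcecdh
  35 |   5 | hegffdbcaffaaghdfecebgfddbcecdh

[16, 13, 17, 11, 2, 30, 0, 25, 12, 3, 33, 23, 31, 4, 10, 29, 28, 20, 34, 24, 32, 22, 6, 15, 9, 27, 21, 14, 8, 1, 26, 7, 18, 35, 19, 5]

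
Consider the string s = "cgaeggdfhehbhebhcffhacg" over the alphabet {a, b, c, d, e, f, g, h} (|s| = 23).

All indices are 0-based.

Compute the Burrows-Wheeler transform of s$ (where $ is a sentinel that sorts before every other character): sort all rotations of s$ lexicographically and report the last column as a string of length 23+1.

ghgehha$ghahcfdccgefebbf

rank  rotation                  last
    0  $cgaeggdfhehbhebhcffhacg  g
    1  acg$cgaeggdfhehbhebhcffh  h
    2  aeggdfhehbhebhcffhacg$cg  g
    3  bhcffhacg$cgaeggdfhehbhe  e
    4  bhebhcffhacg$cgaeggdfheh  h
    5  cffhacg$cgaeggdfhehbhebh  h
    6  cg$cgaeggdfhehbhebhcffha  a
    7  cgaeggdfhehbhebhcffhacg$  $
    8  dfhehbhebhcffhacg$cgaegg  g
    9  ebhcffhacg$cgaeggdfhehbh  h
   10  eggdfhehbhebhcffhacg$cga  a
   11  ehbhebhcffhacg$cgaeggdfh  h
   12  ffhacg$cgaeggdfhehbhebhc  c
   13  fhacg$cgaeggdfhehbhebhcf  f
   14  fhehbhebhcffhacg$cgaeggd  d
   15  g$cgaeggdfhehbhebhcffhac  c
   16  gaeggdfhehbhebhcffhacg$c  c
   17  gdfhehbhebhcffhacg$cgaeg  g
   18  ggdfhehbhebhcffhacg$cgae  e
   19  hacg$cgaeggdfhehbhebhcff  f
   20  hbhebhcffhacg$cgaeggdfhe  e
   21  hcffhacg$cgaeggdfhehbheb  b
   22  hebhcffhacg$cgaeggdfhehb  b
   23  hehbhebhcffhacg$cgaeggdf  f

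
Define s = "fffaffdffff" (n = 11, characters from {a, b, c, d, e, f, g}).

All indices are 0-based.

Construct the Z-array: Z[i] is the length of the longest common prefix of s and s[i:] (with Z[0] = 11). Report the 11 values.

[11, 2, 1, 0, 2, 1, 0, 3, 3, 2, 1]

Z[0]=11
i=1: i≥r, start 0; Z[1]=2 scan→box=[1,3)
i=2: min(r-i=1, Z[1]=2)=1; Z[2]=1
i=3: i≥r, start 0; Z[3]=0
i=4: i≥r, start 0; Z[4]=2 scan→box=[4,6)
i=5: min(r-i=1, Z[1]=2)=1; Z[5]=1
i=6: i≥r, start 0; Z[6]=0
i=7: i≥r, start 0; Z[7]=3 scan→box=[7,10)
i=8: min(r-i=2, Z[1]=2)=2; Z[8]=3 scan→box=[8,11)
i=9: min(r-i=2, Z[1]=2)=2; Z[9]=2
i=10: min(r-i=1, Z[2]=1)=1; Z[10]=1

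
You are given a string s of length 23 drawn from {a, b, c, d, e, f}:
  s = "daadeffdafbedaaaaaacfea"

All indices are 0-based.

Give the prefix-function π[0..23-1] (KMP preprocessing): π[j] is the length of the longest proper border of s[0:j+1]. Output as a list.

[0, 0, 0, 1, 0, 0, 0, 1, 2, 0, 0, 0, 1, 2, 3, 0, 0, 0, 0, 0, 0, 0, 0]

π[0] = 0
j=1 s[j]='a': π[1]=0 (border '')
j=2 s[j]='a': π[2]=0 (border '')
j=3 s[j]='d': π[3]=1 (border 'd')
j=4 s[j]='e': k: 1→0; π[4]=0 (border '')
j=5 s[j]='f': π[5]=0 (border '')
j=6 s[j]='f': π[6]=0 (border '')
j=7 s[j]='d': π[7]=1 (border 'd')
j=8 s[j]='a': π[8]=2 (border 'da')
j=9 s[j]='f': k: 2→0; π[9]=0 (border '')
j=10 s[j]='b': π[10]=0 (border '')
j=11 s[j]='e': π[11]=0 (border '')
j=12 s[j]='d': π[12]=1 (border 'd')
j=13 s[j]='a': π[13]=2 (border 'da')
j=14 s[j]='a': π[14]=3 (border 'daa')
j=15 s[j]='a': k: 3→0; π[15]=0 (border '')
j=16 s[j]='a': π[16]=0 (border '')
j=17 s[j]='a': π[17]=0 (border '')
j=18 s[j]='a': π[18]=0 (border '')
j=19 s[j]='c': π[19]=0 (border '')
j=20 s[j]='f': π[20]=0 (border '')
j=21 s[j]='e': π[21]=0 (border '')
j=22 s[j]='a': π[22]=0 (border '')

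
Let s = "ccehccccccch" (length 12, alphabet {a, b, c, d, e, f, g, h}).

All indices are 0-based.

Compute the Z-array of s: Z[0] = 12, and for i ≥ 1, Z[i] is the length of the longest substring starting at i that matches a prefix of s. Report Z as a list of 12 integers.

[12, 1, 0, 0, 2, 2, 2, 2, 2, 2, 1, 0]

Z[0]=12
i=1: outside box; Z[1]=1 scan→box=[1,2)
i=2: outside box; Z[2]=0
i=3: outside box; Z[3]=0
i=4: outside box; Z[4]=2 scan→box=[4,6)
i=5: min(r-i=1, Z[1]=1)=1; Z[5]=2 scan→box=[5,7)
i=6: min(r-i=1, Z[1]=1)=1; Z[6]=2 scan→box=[6,8)
i=7: min(r-i=1, Z[1]=1)=1; Z[7]=2 scan→box=[7,9)
i=8: min(r-i=1, Z[1]=1)=1; Z[8]=2 scan→box=[8,10)
i=9: min(r-i=1, Z[1]=1)=1; Z[9]=2 scan→box=[9,11)
i=10: min(r-i=1, Z[1]=1)=1; Z[10]=1
i=11: outside box; Z[11]=0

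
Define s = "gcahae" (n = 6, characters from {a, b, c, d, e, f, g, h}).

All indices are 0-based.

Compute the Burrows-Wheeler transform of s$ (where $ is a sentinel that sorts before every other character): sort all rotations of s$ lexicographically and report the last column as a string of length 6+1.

ehcga$a

rank  rotation last
    0  $gcahae  e
    1  ae$gcah  h
    2  ahae$gc  c
    3  cahae$g  g
    4  e$gcaha  a
    5  gcahae$  $
    6  hae$gca  a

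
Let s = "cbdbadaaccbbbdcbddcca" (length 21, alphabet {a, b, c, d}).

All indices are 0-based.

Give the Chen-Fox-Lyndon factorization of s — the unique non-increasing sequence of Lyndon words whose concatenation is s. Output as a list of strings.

["c", "bd", "b", "ad", "aaccbbbdcbddcc", "a"]

emit factor 1: 'c' (i=0, period=1)
emit factor 2: 'bd' (i=1, period=2)
emit factor 3: 'b' (i=3, period=1)
emit factor 4: 'ad' (i=4, period=2)
emit factor 5: 'aaccbbbdcbddcc' (i=6, period=14)
emit factor 6: 'a' (i=20, period=1)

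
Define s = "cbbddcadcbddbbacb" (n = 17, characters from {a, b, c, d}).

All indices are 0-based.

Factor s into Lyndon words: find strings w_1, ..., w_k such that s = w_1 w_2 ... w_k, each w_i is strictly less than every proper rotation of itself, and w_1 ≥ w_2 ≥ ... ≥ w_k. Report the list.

["c", "bbddc", "adcbddbb", "acb"]

emit factor 1: 'c' (i=0, period=1)
emit factor 2: 'bbddc' (i=1, period=5)
emit factor 3: 'adcbddbb' (i=6, period=8)
emit factor 4: 'acb' (i=14, period=3)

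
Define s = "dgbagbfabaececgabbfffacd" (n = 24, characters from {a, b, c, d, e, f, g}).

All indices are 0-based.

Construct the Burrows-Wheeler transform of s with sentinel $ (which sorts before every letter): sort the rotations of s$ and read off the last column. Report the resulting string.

rank  rotation                   last
    0  $dgbagbfabaececgabbfffacd  d
    1  abaececgabbfffacd$dgbagbf  f
    2  abbfffacd$dgbagbfabaececg  g
    3  acd$dgbagbfabaececgabbfff  f
    4  aececgabbfffacd$dgbagbfab  b
    5  agbfabaececgabbfffacd$dgb  b
    6  baececgabbfffacd$dgbagbfa  a
    7  bagbfabaececgabbfffacd$dg  g
    8  bbfffacd$dgbagbfabaececga  a
    9  bfabaececgabbfffacd$dgbag  g
   10  bfffacd$dgbagbfabaececgab  b
   11  cd$dgbagbfabaececgabbfffa  a
   12  cecgabbfffacd$dgbagbfabae  e
   13  cgabbfffacd$dgbagbfabaece  e
   14  d$dgbagbfabaececgabbfffac  c
   15  dgbagbfabaececgabbfffacd$  $
   16  ececgabbfffacd$dgbagbfaba  a
   17  ecgabbfffacd$dgbagbfabaec  c
   18  fabaececgabbfffacd$dgbagb  b
   19  facd$dgbagbfabaececgabbff  f
   20  ffacd$dgbagbfabaececgabbf  f
   21  fffacd$dgbagbfabaececgabb  b
   22  gabbfffacd$dgbagbfabaecec  c
   23  gbagbfabaececgabbfffacd$d  d
   24  gbfabaececgabbfffacd$dgba  a

dfgfbbagagbaeec$acbffbcda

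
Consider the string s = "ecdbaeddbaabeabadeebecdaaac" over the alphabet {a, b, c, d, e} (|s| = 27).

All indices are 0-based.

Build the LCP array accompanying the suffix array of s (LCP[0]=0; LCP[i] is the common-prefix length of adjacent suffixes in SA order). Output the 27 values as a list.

[0, 2, 2, 1, 2, 1, 1, 1, 0, 2, 2, 1, 2, 0, 1, 2, 0, 1, 3, 1, 1, 0, 1, 1, 3, 1, 1]

sorted suffixes:
  #0 SA[0]=23  'aaac'
  #1 SA[1]=9  'aabeabadeebecdaaac'
  #2 SA[2]=24  'aac'
  #3 SA[3]=13  'abadeebecdaaac'
  #4 SA[4]=10  'abeabadeebecdaaac'
  #5 SA[5]=25  'ac'
  #6 SA[6]=15  'adeebecdaaac'
  #7 SA[7]=4  'aeddbaabeabadeebecdaaac'
  #8 SA[8]=8  'baabeabadeebecdaaac'
  #9 SA[9]=14  'badeebecdaaac'
  #10 SA[10]=3  'baeddbaabeabadeebecdaaac'
  #11 SA[11]=11  'beabadeebecdaaac'
  #12 SA[12]=19  'becdaaac'
  #13 SA[13]=26  'c'
  #14 SA[14]=21  'cdaaac'
  #15 SA[15]=1  'cdbaeddbaabeabadeebecdaaac'
  #16 SA[16]=22  'daaac'
  #17 SA[17]=7  'dbaabeabadeebecdaaac'
  #18 SA[18]=2  'dbaeddbaabeabadeebecdaaac'
  #19 SA[19]=6  'ddbaabeabadeebecdaaac'
  #20 SA[20]=16  'deebecdaaac'
  #21 SA[21]=12  'eabadeebecdaaac'
  #22 SA[22]=18  'ebecdaaac'
  #23 SA[23]=20  'ecdaaac'
  #24 SA[24]=0  'ecdbaeddbaabeabadeebecdaaac'
  #25 SA[25]=5  'eddbaabeabadeebecdaaac'
  #26 SA[26]=17  'eebecdaaac'

SA = [23, 9, 24, 13, 10, 25, 15, 4, 8, 14, 3, 11, 19, 26, 21, 1, 22, 7, 2, 6, 16, 12, 18, 20, 0, 5, 17]
[i] adj suffixes → lcp
  [1] 23/9 → 2 ('aa')
  [2] 9/24 → 2 ('aa')
  [3] 24/13 → 1 ('a')
  [4] 13/10 → 2 ('ab')
  [5] 10/25 → 1 ('a')
  [6] 25/15 → 1 ('a')
  [7] 15/4 → 1 ('a')
  [8] 4/8 → 0 ('')
  [9] 8/14 → 2 ('ba')
  [10] 14/3 → 2 ('ba')
  [11] 3/11 → 1 ('b')
  [12] 11/19 → 2 ('be')
  [13] 19/26 → 0 ('')
  [14] 26/21 → 1 ('c')
  [15] 21/1 → 2 ('cd')
  [16] 1/22 → 0 ('')
  [17] 22/7 → 1 ('d')
  [18] 7/2 → 3 ('dba')
  [19] 2/6 → 1 ('d')
  [20] 6/16 → 1 ('d')
  [21] 16/12 → 0 ('')
  [22] 12/18 → 1 ('e')
  [23] 18/20 → 1 ('e')
  [24] 20/0 → 3 ('ecd')
  [25] 0/5 → 1 ('e')
  [26] 5/17 → 1 ('e')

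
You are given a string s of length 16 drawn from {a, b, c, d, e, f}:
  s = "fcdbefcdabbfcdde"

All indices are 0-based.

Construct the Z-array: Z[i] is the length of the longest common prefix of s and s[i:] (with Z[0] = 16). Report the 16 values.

Z[0]=16
i=1: fresh scan; Z[1]=0
i=2: fresh scan; Z[2]=0
i=3: fresh scan; Z[3]=0
i=4: fresh scan; Z[4]=0
i=5: fresh scan; Z[5]=3 extend→box=[5,8)
i=6: min(r-i=2, Z[1]=0)=0; Z[6]=0
i=7: min(r-i=1, Z[2]=0)=0; Z[7]=0
i=8: fresh scan; Z[8]=0
i=9: fresh scan; Z[9]=0
i=10: fresh scan; Z[10]=0
i=11: fresh scan; Z[11]=3 extend→box=[11,14)
i=12: min(r-i=2, Z[1]=0)=0; Z[12]=0
i=13: min(r-i=1, Z[2]=0)=0; Z[13]=0
i=14: fresh scan; Z[14]=0
i=15: fresh scan; Z[15]=0

[16, 0, 0, 0, 0, 3, 0, 0, 0, 0, 0, 3, 0, 0, 0, 0]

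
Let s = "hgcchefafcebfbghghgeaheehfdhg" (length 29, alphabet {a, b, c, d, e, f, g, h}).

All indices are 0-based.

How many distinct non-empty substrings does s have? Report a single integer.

408

sorted suffixes:
  #0 SA[0]=7  'afcebfbghghgeaheehfdhg'
  #1 SA[1]=20  'aheehfdhg'
  #2 SA[2]=11  'bfbghghgeaheehfdhg'
  #3 SA[3]=13  'bghghgeaheehfdhg'
  #4 SA[4]=2  'cchefafcebfbghghgeaheehfdhg'
  #5 SA[5]=9  'cebfbghghgeaheehfdhg'
  #6 SA[6]=3  'chefafcebfbghghgeaheehfdhg'
  #7 SA[7]=26  'dhg'
  #8 SA[8]=19  'eaheehfdhg'
  #9 SA[9]=10  'ebfbghghgeaheehfdhg'
  #10 SA[10]=22  'eehfdhg'
  #11 SA[11]=5  'efafcebfbghghgeaheehfdhg'
  #12 SA[12]=23  'ehfdhg'
  #13 SA[13]=6  'fafcebfbghghgeaheehfdhg'
  #14 SA[14]=12  'fbghghgeaheehfdhg'
  #15 SA[15]=8  'fcebfbghghgeaheehfdhg'
  #16 SA[16]=25  'fdhg'
  #17 SA[17]=28  'g'
  #18 SA[18]=1  'gcchefafcebfbghghgeaheehfdhg'
  #19 SA[19]=18  'geaheehfdhg'
  #20 SA[20]=16  'ghgeaheehfdhg'
  #21 SA[21]=14  'ghghgeaheehfdhg'
  #22 SA[22]=21  'heehfdhg'
  #23 SA[23]=4  'hefafcebfbghghgeaheehfdhg'
  #24 SA[24]=24  'hfdhg'
  #25 SA[25]=27  'hg'
  #26 SA[26]=0  'hgcchefafcebfbghghgeaheehfdhg'
  #27 SA[27]=17  'hgeaheehfdhg'
  #28 SA[28]=15  'hghgeaheehfdhg'

SA = [7, 20, 11, 13, 2, 9, 3, 26, 19, 10, 22, 5, 23, 6, 12, 8, 25, 28, 1, 18, 16, 14, 21, 4, 24, 27, 0, 17, 15]
i: (SA[i-1],SA[i]) lcp shared
  1: (7,20) 1 'a'
  2: (20,11) 0 ''
  3: (11,13) 1 'b'
  4: (13,2) 0 ''
  5: (2,9) 1 'c'
  6: (9,3) 1 'c'
  7: (3,26) 0 ''
  8: (26,19) 0 ''
  9: (19,10) 1 'e'
  10: (10,22) 1 'e'
  11: (22,5) 1 'e'
  12: (5,23) 1 'e'
  13: (23,6) 0 ''
  14: (6,12) 1 'f'
  15: (12,8) 1 'f'
  16: (8,25) 1 'f'
  17: (25,28) 0 ''
  18: (28,1) 1 'g'
  19: (1,18) 1 'g'
  20: (18,16) 1 'g'
  21: (16,14) 3 'ghg'
  22: (14,21) 0 ''
  23: (21,4) 2 'he'
  24: (4,24) 1 'h'
  25: (24,27) 1 'h'
  26: (27,0) 2 'hg'
  27: (0,17) 2 'hg'
  28: (17,15) 2 'hg'

n(n+1)/2 = 29·30/2 = 435
Σ LCP = 0 + 1 + 0 + 1 + 0 + 1 + 1 + 0 + 0 + 1 + 1 + 1 + 1 + 0 + 1 + 1 + 1 + 0 + 1 + 1 + 1 + 3 + 0 + 2 + 1 + 1 + 2 + 2 + 2 = 27
distinct = 435 − 27 = 408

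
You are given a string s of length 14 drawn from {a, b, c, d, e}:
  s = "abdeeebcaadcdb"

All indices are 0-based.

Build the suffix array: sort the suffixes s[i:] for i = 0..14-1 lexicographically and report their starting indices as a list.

[8, 0, 9, 13, 6, 1, 7, 11, 12, 10, 2, 5, 4, 3]

rank→(start, suffix):
  0 → (8, 'aadcdb')
  1 → (0, 'abdeeebcaadcdb')
  2 → (9, 'adcdb')
  3 → (13, 'b')
  4 → (6, 'bcaadcdb')
  5 → (1, 'bdeeebcaadcdb')
  6 → (7, 'caadcdb')
  7 → (11, 'cdb')
  8 → (12, 'db')
  9 → (10, 'dcdb')
  10 → (2, 'deeebcaadcdb')
  11 → (5, 'ebcaadcdb')
  12 → (4, 'eebcaadcdb')
  13 → (3, 'eeebcaadcdb')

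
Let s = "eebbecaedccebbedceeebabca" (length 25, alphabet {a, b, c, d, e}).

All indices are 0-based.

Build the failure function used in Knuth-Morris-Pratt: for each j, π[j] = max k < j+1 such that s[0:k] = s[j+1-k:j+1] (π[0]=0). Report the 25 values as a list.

[0, 1, 0, 0, 1, 0, 0, 1, 0, 0, 0, 1, 0, 0, 1, 0, 0, 1, 2, 2, 3, 0, 0, 0, 0]

π[0] = 0
j=1 s[j]='e': π[1]=1 (border 'e')
j=2 s[j]='b': k: 1→0; π[2]=0 (border '')
j=3 s[j]='b': π[3]=0 (border '')
j=4 s[j]='e': π[4]=1 (border 'e')
j=5 s[j]='c': k: 1→0; π[5]=0 (border '')
j=6 s[j]='a': π[6]=0 (border '')
j=7 s[j]='e': π[7]=1 (border 'e')
j=8 s[j]='d': k: 1→0; π[8]=0 (border '')
j=9 s[j]='c': π[9]=0 (border '')
j=10 s[j]='c': π[10]=0 (border '')
j=11 s[j]='e': π[11]=1 (border 'e')
j=12 s[j]='b': k: 1→0; π[12]=0 (border '')
j=13 s[j]='b': π[13]=0 (border '')
j=14 s[j]='e': π[14]=1 (border 'e')
j=15 s[j]='d': k: 1→0; π[15]=0 (border '')
j=16 s[j]='c': π[16]=0 (border '')
j=17 s[j]='e': π[17]=1 (border 'e')
j=18 s[j]='e': π[18]=2 (border 'ee')
j=19 s[j]='e': k: 2→1; π[19]=2 (border 'ee')
j=20 s[j]='b': π[20]=3 (border 'eeb')
j=21 s[j]='a': k: 3→0; π[21]=0 (border '')
j=22 s[j]='b': π[22]=0 (border '')
j=23 s[j]='c': π[23]=0 (border '')
j=24 s[j]='a': π[24]=0 (border '')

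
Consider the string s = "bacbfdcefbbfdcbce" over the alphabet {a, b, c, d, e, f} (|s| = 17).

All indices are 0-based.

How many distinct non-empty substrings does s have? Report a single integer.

134

rank | idx | suffix
   0 |   1 | acbfdcefbbfdcbce
   1 |   0 | bacbfdcefbbfdcbce
   2 |   9 | bbfdcbce
   3 |  14 | bce
   4 |  10 | bfdcbce
   5 |   3 | bfdcefbbfdcbce
   6 |  13 | cbce
   7 |   2 | cbfdcefbbfdcbce
   8 |  15 | ce
   9 |   6 | cefbbfdcbce
  10 |  12 | dcbce
  11 |   5 | dcefbbfdcbce
  12 |  16 | e
  13 |   7 | efbbfdcbce
  14 |   8 | fbbfdcbce
  15 |  11 | fdcbce
  16 |   4 | fdcefbbfdcbce

SA = [1, 0, 9, 14, 10, 3, 13, 2, 15, 6, 12, 5, 16, 7, 8, 11, 4]
[i] adj suffixes → lcp
  [1] 1/0 → 0 ('')
  [2] 0/9 → 1 ('b')
  [3] 9/14 → 1 ('b')
  [4] 14/10 → 1 ('b')
  [5] 10/3 → 4 ('bfdc')
  [6] 3/13 → 0 ('')
  [7] 13/2 → 2 ('cb')
  [8] 2/15 → 1 ('c')
  [9] 15/6 → 2 ('ce')
  [10] 6/12 → 0 ('')
  [11] 12/5 → 2 ('dc')
  [12] 5/16 → 0 ('')
  [13] 16/7 → 1 ('e')
  [14] 7/8 → 0 ('')
  [15] 8/11 → 1 ('f')
  [16] 11/4 → 3 ('fdc')

n(n+1)/2 = 17·18/2 = 153
Σ LCP = 0 + 0 + 1 + 1 + 1 + 4 + 0 + 2 + 1 + 2 + 0 + 2 + 0 + 1 + 0 + 1 + 3 = 19
distinct = 153 − 19 = 134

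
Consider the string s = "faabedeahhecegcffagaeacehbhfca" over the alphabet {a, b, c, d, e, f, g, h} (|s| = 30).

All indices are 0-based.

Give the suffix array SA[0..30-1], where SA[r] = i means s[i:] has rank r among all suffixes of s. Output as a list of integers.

rank→(start, suffix):
  0 → (29, 'a')
  1 → (1, 'aabedeahhecegcffagaeacehbhfca')
  2 → (2, 'abedeahhecegcffagaeacehbhfca')
  3 → (21, 'acehbhfca')
  4 → (19, 'aeacehbhfca')
  5 → (17, 'agaeacehbhfca')
  6 → (7, 'ahhecegcffagaeacehbhfca')
  7 → (3, 'bedeahhecegcffagaeacehbhfca')
  8 → (25, 'bhfca')
  9 → (28, 'ca')
  10 → (11, 'cegcffagaeacehbhfca')
  11 → (22, 'cehbhfca')
  12 → (14, 'cffagaeacehbhfca')
  13 → (5, 'deahhecegcffagaeacehbhfca')
  14 → (20, 'eacehbhfca')
  15 → (6, 'eahhecegcffagaeacehbhfca')
  16 → (10, 'ecegcffagaeacehbhfca')
  17 → (4, 'edeahhecegcffagaeacehbhfca')
  18 → (12, 'egcffagaeacehbhfca')
  19 → (23, 'ehbhfca')
  20 → (0, 'faabedeahhecegcffagaeacehbhfca')
  21 → (16, 'fagaeacehbhfca')
  22 → (27, 'fca')
  23 → (15, 'ffagaeacehbhfca')
  24 → (18, 'gaeacehbhfca')
  25 → (13, 'gcffagaeacehbhfca')
  26 → (24, 'hbhfca')
  27 → (9, 'hecegcffagaeacehbhfca')
  28 → (26, 'hfca')
  29 → (8, 'hhecegcffagaeacehbhfca')

[29, 1, 2, 21, 19, 17, 7, 3, 25, 28, 11, 22, 14, 5, 20, 6, 10, 4, 12, 23, 0, 16, 27, 15, 18, 13, 24, 9, 26, 8]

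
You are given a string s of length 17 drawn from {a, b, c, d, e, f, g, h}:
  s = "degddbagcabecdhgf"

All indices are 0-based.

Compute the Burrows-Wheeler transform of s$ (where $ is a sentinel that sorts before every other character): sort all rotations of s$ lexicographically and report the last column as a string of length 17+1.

fcbdagedg$cbdgaehd

rank  rotation            last
    0  $degddbagcabecdhgf  f
    1  abecdhgf$degddbagc  c
    2  agcabecdhgf$degddb  b
    3  bagcabecdhgf$degdd  d
    4  becdhgf$degddbagca  a
    5  cabecdhgf$degddbag  g
    6  cdhgf$degddbagcabe  e
    7  dbagcabecdhgf$degd  d
    8  ddbagcabecdhgf$deg  g
    9  degddbagcabecdhgf$  $
   10  dhgf$degddbagcabec  c
   11  ecdhgf$degddbagcab  b
   12  egddbagcabecdhgf$d  d
   13  f$degddbagcabecdhg  g
   14  gcabecdhgf$degddba  a
   15  gddbagcabecdhgf$de  e
   16  gf$degddbagcabecdh  h
   17  hgf$degddbagcabecd  d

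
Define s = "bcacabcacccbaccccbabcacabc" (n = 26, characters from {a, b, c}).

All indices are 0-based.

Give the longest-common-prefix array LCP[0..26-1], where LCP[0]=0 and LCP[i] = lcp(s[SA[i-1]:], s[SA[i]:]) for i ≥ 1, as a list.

[0, 3, 5, 1, 5, 2, 4, 0, 2, 1, 2, 7, 4, 0, 1, 4, 2, 6, 3, 1, 3, 1, 4, 2, 5, 3]

sorted suffixes:
  #0 SA[0]=23  'abc'
  #1 SA[1]=18  'abcacabc'
  #2 SA[2]=4  'abcacccbaccccbabcacabc'
  #3 SA[3]=21  'acabc'
  #4 SA[4]=2  'acabcacccbaccccbabcacabc'
  #5 SA[5]=7  'acccbaccccbabcacabc'
  #6 SA[6]=12  'accccbabcacabc'
  #7 SA[7]=17  'babcacabc'
  #8 SA[8]=11  'baccccbabcacabc'
  #9 SA[9]=24  'bc'
  #10 SA[10]=19  'bcacabc'
  #11 SA[11]=0  'bcacabcacccbaccccbabcacabc'
  #12 SA[12]=5  'bcacccbaccccbabcacabc'
  #13 SA[13]=25  'c'
  #14 SA[14]=22  'cabc'
  #15 SA[15]=3  'cabcacccbaccccbabcacabc'
  #16 SA[16]=20  'cacabc'
  #17 SA[17]=1  'cacabcacccbaccccbabcacabc'
  #18 SA[18]=6  'cacccbaccccbabcacabc'
  #19 SA[19]=16  'cbabcacabc'
  #20 SA[20]=10  'cbaccccbabcacabc'
  #21 SA[21]=15  'ccbabcacabc'
  #22 SA[22]=9  'ccbaccccbabcacabc'
  #23 SA[23]=14  'cccbabcacabc'
  #24 SA[24]=8  'cccbaccccbabcacabc'
  #25 SA[25]=13  'ccccbabcacabc'

SA = [23, 18, 4, 21, 2, 7, 12, 17, 11, 24, 19, 0, 5, 25, 22, 3, 20, 1, 6, 16, 10, 15, 9, 14, 8, 13]
rank  pair      lcp
   1  s[23:],s[18:]  3  'abc'
   2  s[18:],s[4:]  5  'abcac'
   3  s[4:],s[21:]  1  'a'
   4  s[21:],s[2:]  5  'acabc'
   5  s[2:],s[7:]  2  'ac'
   6  s[7:],s[12:]  4  'accc'
   7  s[12:],s[17:]  0  ''
   8  s[17:],s[11:]  2  'ba'
   9  s[11:],s[24:]  1  'b'
  10  s[24:],s[19:]  2  'bc'
  11  s[19:],s[0:]  7  'bcacabc'
  12  s[0:],s[5:]  4  'bcac'
  13  s[5:],s[25:]  0  ''
  14  s[25:],s[22:]  1  'c'
  15  s[22:],s[3:]  4  'cabc'
  16  s[3:],s[20:]  2  'ca'
  17  s[20:],s[1:]  6  'cacabc'
  18  s[1:],s[6:]  3  'cac'
  19  s[6:],s[16:]  1  'c'
  20  s[16:],s[10:]  3  'cba'
  21  s[10:],s[15:]  1  'c'
  22  s[15:],s[9:]  4  'ccba'
  23  s[9:],s[14:]  2  'cc'
  24  s[14:],s[8:]  5  'cccba'
  25  s[8:],s[13:]  3  'ccc'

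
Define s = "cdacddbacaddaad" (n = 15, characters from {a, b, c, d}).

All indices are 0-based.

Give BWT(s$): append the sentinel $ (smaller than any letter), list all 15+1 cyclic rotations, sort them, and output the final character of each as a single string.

ddbdacda$aadcdac

rank  rotation          last
    0  $cdacddbacaddaad  d
    1  aad$cdacddbacadd  d
    2  acaddaad$cdacddb  b
    3  acddbacaddaad$cd  d
    4  ad$cdacddbacadda  a
    5  addaad$cdacddbac  c
    6  bacaddaad$cdacdd  d
    7  caddaad$cdacddba  a
    8  cdacddbacaddaad$  $
    9  cddbacaddaad$cda  a
   10  d$cdacddbacaddaa  a
   11  daad$cdacddbacad  d
   12  dacddbacaddaad$c  c
   13  dbacaddaad$cdacd  d
   14  ddaad$cdacddbaca  a
   15  ddbacaddaad$cdac  c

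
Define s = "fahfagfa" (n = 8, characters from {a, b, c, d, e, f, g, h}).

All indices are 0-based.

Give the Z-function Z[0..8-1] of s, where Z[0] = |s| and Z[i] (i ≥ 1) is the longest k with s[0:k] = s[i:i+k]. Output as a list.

Z[0]=8
i=1: outside box; Z[1]=0
i=2: outside box; Z[2]=0
i=3: outside box; Z[3]=2 extend→box=[3,5)
i=4: min(r-i=1, Z[1]=0)=0; Z[4]=0
i=5: outside box; Z[5]=0
i=6: outside box; Z[6]=2 extend→box=[6,8)
i=7: min(r-i=1, Z[1]=0)=0; Z[7]=0

[8, 0, 0, 2, 0, 0, 2, 0]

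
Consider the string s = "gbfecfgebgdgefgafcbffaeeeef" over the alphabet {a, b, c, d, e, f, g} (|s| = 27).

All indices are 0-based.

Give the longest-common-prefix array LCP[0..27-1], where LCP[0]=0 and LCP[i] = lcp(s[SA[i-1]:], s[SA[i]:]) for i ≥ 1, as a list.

[0, 1, 0, 2, 1, 0, 1, 0, 0, 1, 1, 3, 2, 1, 2, 0, 1, 1, 1, 1, 1, 2, 0, 1, 1, 1, 2]

rank | idx | suffix
   0 |  21 | aeeeef
   1 |  15 | afcbffaeeeef
   2 |   1 | bfecfgebgdgefgafcbffaeeeef
   3 |  18 | bffaeeeef
   4 |   8 | bgdgefgafcbffaeeeef
   5 |  17 | cbffaeeeef
   6 |   4 | cfgebgdgefgafcbffaeeeef
   7 |  10 | dgefgafcbffaeeeef
   8 |   7 | ebgdgefgafcbffaeeeef
   9 |   3 | ecfgebgdgefgafcbffaeeeef
  10 |  22 | eeeef
  11 |  23 | eeef
  12 |  24 | eef
  13 |  25 | ef
  14 |  12 | efgafcbffaeeeef
  15 |  26 | f
  16 |  20 | faeeeef
  17 |  16 | fcbffaeeeef
  18 |   2 | fecfgebgdgefgafcbffaeeeef
  19 |  19 | ffaeeeef
  20 |  13 | fgafcbffaeeeef
  21 |   5 | fgebgdgefgafcbffaeeeef
  22 |  14 | gafcbffaeeeef
  23 |   0 | gbfecfgebgdgefgafcbffaeeeef
  24 |   9 | gdgefgafcbffaeeeef
  25 |   6 | gebgdgefgafcbffaeeeef
  26 |  11 | gefgafcbffaeeeef

SA = [21, 15, 1, 18, 8, 17, 4, 10, 7, 3, 22, 23, 24, 25, 12, 26, 20, 16, 2, 19, 13, 5, 14, 0, 9, 6, 11]
rank  pair      lcp
   1  s[21:],s[15:]  1  'a'
   2  s[15:],s[1:]  0  ''
   3  s[1:],s[18:]  2  'bf'
   4  s[18:],s[8:]  1  'b'
   5  s[8:],s[17:]  0  ''
   6  s[17:],s[4:]  1  'c'
   7  s[4:],s[10:]  0  ''
   8  s[10:],s[7:]  0  ''
   9  s[7:],s[3:]  1  'e'
  10  s[3:],s[22:]  1  'e'
  11  s[22:],s[23:]  3  'eee'
  12  s[23:],s[24:]  2  'ee'
  13  s[24:],s[25:]  1  'e'
  14  s[25:],s[12:]  2  'ef'
  15  s[12:],s[26:]  0  ''
  16  s[26:],s[20:]  1  'f'
  17  s[20:],s[16:]  1  'f'
  18  s[16:],s[2:]  1  'f'
  19  s[2:],s[19:]  1  'f'
  20  s[19:],s[13:]  1  'f'
  21  s[13:],s[5:]  2  'fg'
  22  s[5:],s[14:]  0  ''
  23  s[14:],s[0:]  1  'g'
  24  s[0:],s[9:]  1  'g'
  25  s[9:],s[6:]  1  'g'
  26  s[6:],s[11:]  2  'ge'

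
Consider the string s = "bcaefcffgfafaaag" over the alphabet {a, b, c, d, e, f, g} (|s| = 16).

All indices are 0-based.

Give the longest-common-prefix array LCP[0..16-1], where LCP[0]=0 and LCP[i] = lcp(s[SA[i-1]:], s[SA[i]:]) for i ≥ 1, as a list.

[0, 2, 1, 1, 1, 0, 0, 1, 0, 0, 2, 1, 1, 1, 0, 1]

sorted suffixes:
  #0 SA[0]=12  'aaag'
  #1 SA[1]=13  'aag'
  #2 SA[2]=2  'aefcffgfafaaag'
  #3 SA[3]=10  'afaaag'
  #4 SA[4]=14  'ag'
  #5 SA[5]=0  'bcaefcffgfafaaag'
  #6 SA[6]=1  'caefcffgfafaaag'
  #7 SA[7]=5  'cffgfafaaag'
  #8 SA[8]=3  'efcffgfafaaag'
  #9 SA[9]=11  'faaag'
  #10 SA[10]=9  'fafaaag'
  #11 SA[11]=4  'fcffgfafaaag'
  #12 SA[12]=6  'ffgfafaaag'
  #13 SA[13]=7  'fgfafaaag'
  #14 SA[14]=15  'g'
  #15 SA[15]=8  'gfafaaag'

SA = [12, 13, 2, 10, 14, 0, 1, 5, 3, 11, 9, 4, 6, 7, 15, 8]
[i] adj suffixes → lcp
  [1] 12/13 → 2 ('aa')
  [2] 13/2 → 1 ('a')
  [3] 2/10 → 1 ('a')
  [4] 10/14 → 1 ('a')
  [5] 14/0 → 0 ('')
  [6] 0/1 → 0 ('')
  [7] 1/5 → 1 ('c')
  [8] 5/3 → 0 ('')
  [9] 3/11 → 0 ('')
  [10] 11/9 → 2 ('fa')
  [11] 9/4 → 1 ('f')
  [12] 4/6 → 1 ('f')
  [13] 6/7 → 1 ('f')
  [14] 7/15 → 0 ('')
  [15] 15/8 → 1 ('g')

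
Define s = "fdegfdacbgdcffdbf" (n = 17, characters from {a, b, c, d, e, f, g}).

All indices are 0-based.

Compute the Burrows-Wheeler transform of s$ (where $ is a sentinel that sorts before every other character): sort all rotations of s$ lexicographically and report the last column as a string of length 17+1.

rank  rotation            last
    0  $fdegfdacbgdcffdbf  f
    1  acbgdcffdbf$fdegfd  d
    2  bf$fdegfdacbgdcffd  d
    3  bgdcffdbf$fdegfdac  c
    4  cbgdcffdbf$fdegfda  a
    5  cffdbf$fdegfdacbgd  d
    6  dacbgdcffdbf$fdegf  f
    7  dbf$fdegfdacbgdcff  f
    8  dcffdbf$fdegfdacbg  g
    9  degfdacbgdcffdbf$f  f
   10  egfdacbgdcffdbf$fd  d
   11  f$fdegfdacbgdcffdb  b
   12  fdacbgdcffdbf$fdeg  g
   13  fdbf$fdegfdacbgdcf  f
   14  fdegfdacbgdcffdbf$  $
   15  ffdbf$fdegfdacbgdc  c
   16  gdcffdbf$fdegfdacb  b
   17  gfdacbgdcffdbf$fde  e

fddcadffgfdbgf$cbe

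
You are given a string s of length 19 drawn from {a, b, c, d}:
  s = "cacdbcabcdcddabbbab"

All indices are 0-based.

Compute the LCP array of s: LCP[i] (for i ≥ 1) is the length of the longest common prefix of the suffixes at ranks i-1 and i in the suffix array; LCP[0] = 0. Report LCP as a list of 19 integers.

[0, 2, 2, 1, 0, 1, 1, 2, 1, 2, 0, 2, 1, 2, 2, 0, 1, 1, 1]

sorted suffixes:
  #0 SA[0]=17  'ab'
  #1 SA[1]=13  'abbbab'
  #2 SA[2]=6  'abcdcddabbbab'
  #3 SA[3]=1  'acdbcabcdcddabbbab'
  #4 SA[4]=18  'b'
  #5 SA[5]=16  'bab'
  #6 SA[6]=15  'bbab'
  #7 SA[7]=14  'bbbab'
  #8 SA[8]=4  'bcabcdcddabbbab'
  #9 SA[9]=7  'bcdcddabbbab'
  #10 SA[10]=5  'cabcdcddabbbab'
  #11 SA[11]=0  'cacdbcabcdcddabbbab'
  #12 SA[12]=2  'cdbcabcdcddabbbab'
  #13 SA[13]=8  'cdcddabbbab'
  #14 SA[14]=10  'cddabbbab'
  #15 SA[15]=12  'dabbbab'
  #16 SA[16]=3  'dbcabcdcddabbbab'
  #17 SA[17]=9  'dcddabbbab'
  #18 SA[18]=11  'ddabbbab'

SA = [17, 13, 6, 1, 18, 16, 15, 14, 4, 7, 5, 0, 2, 8, 10, 12, 3, 9, 11]
i: (SA[i-1],SA[i]) lcp shared
  1: (17,13) 2 'ab'
  2: (13,6) 2 'ab'
  3: (6,1) 1 'a'
  4: (1,18) 0 ''
  5: (18,16) 1 'b'
  6: (16,15) 1 'b'
  7: (15,14) 2 'bb'
  8: (14,4) 1 'b'
  9: (4,7) 2 'bc'
  10: (7,5) 0 ''
  11: (5,0) 2 'ca'
  12: (0,2) 1 'c'
  13: (2,8) 2 'cd'
  14: (8,10) 2 'cd'
  15: (10,12) 0 ''
  16: (12,3) 1 'd'
  17: (3,9) 1 'd'
  18: (9,11) 1 'd'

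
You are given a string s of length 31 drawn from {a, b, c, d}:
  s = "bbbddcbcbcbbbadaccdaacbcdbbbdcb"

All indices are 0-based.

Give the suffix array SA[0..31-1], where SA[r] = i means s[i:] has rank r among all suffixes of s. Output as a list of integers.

[19, 20, 15, 13, 30, 12, 11, 10, 25, 0, 26, 1, 8, 6, 22, 27, 2, 29, 9, 7, 5, 21, 16, 17, 23, 18, 14, 24, 28, 4, 3]

sorted suffixes:
  #0 SA[0]=19  'aacbcdbbbdcb'
  #1 SA[1]=20  'acbcdbbbdcb'
  #2 SA[2]=15  'accdaacbcdbbbdcb'
  #3 SA[3]=13  'adaccdaacbcdbbbdcb'
  #4 SA[4]=30  'b'
  #5 SA[5]=12  'badaccdaacbcdbbbdcb'
  #6 SA[6]=11  'bbadaccdaacbcdbbbdcb'
  #7 SA[7]=10  'bbbadaccdaacbcdbbbdcb'
  #8 SA[8]=25  'bbbdcb'
  #9 SA[9]=0  'bbbddcbcbcbbbadaccdaacbcdbbbdcb'
  #10 SA[10]=26  'bbdcb'
  #11 SA[11]=1  'bbddcbcbcbbbadaccdaacbcdbbbdcb'
  #12 SA[12]=8  'bcbbbadaccdaacbcdbbbdcb'
  #13 SA[13]=6  'bcbcbbbadaccdaacbcdbbbdcb'
  #14 SA[14]=22  'bcdbbbdcb'
  #15 SA[15]=27  'bdcb'
  #16 SA[16]=2  'bddcbcbcbbbadaccdaacbcdbbbdcb'
  #17 SA[17]=29  'cb'
  #18 SA[18]=9  'cbbbadaccdaacbcdbbbdcb'
  #19 SA[19]=7  'cbcbbbadaccdaacbcdbbbdcb'
  #20 SA[20]=5  'cbcbcbbbadaccdaacbcdbbbdcb'
  #21 SA[21]=21  'cbcdbbbdcb'
  #22 SA[22]=16  'ccdaacbcdbbbdcb'
  #23 SA[23]=17  'cdaacbcdbbbdcb'
  #24 SA[24]=23  'cdbbbdcb'
  #25 SA[25]=18  'daacbcdbbbdcb'
  #26 SA[26]=14  'daccdaacbcdbbbdcb'
  #27 SA[27]=24  'dbbbdcb'
  #28 SA[28]=28  'dcb'
  #29 SA[29]=4  'dcbcbcbbbadaccdaacbcdbbbdcb'
  #30 SA[30]=3  'ddcbcbcbbbadaccdaacbcdbbbdcb'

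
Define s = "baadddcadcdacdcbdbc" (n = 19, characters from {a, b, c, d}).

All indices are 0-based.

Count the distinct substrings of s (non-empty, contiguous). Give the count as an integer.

rank→(start, suffix):
  0 → (1, 'aadddcadcdacdcbdbc')
  1 → (11, 'acdcbdbc')
  2 → (7, 'adcdacdcbdbc')
  3 → (2, 'adddcadcdacdcbdbc')
  4 → (0, 'baadddcadcdacdcbdbc')
  5 → (17, 'bc')
  6 → (15, 'bdbc')
  7 → (18, 'c')
  8 → (6, 'cadcdacdcbdbc')
  9 → (14, 'cbdbc')
  10 → (9, 'cdacdcbdbc')
  11 → (12, 'cdcbdbc')
  12 → (10, 'dacdcbdbc')
  13 → (16, 'dbc')
  14 → (5, 'dcadcdacdcbdbc')
  15 → (13, 'dcbdbc')
  16 → (8, 'dcdacdcbdbc')
  17 → (4, 'ddcadcdacdcbdbc')
  18 → (3, 'dddcadcdacdcbdbc')

SA = [1, 11, 7, 2, 0, 17, 15, 18, 6, 14, 9, 12, 10, 16, 5, 13, 8, 4, 3]
i: (SA[i-1],SA[i]) lcp shared
  1: (1,11) 1 'a'
  2: (11,7) 1 'a'
  3: (7,2) 2 'ad'
  4: (2,0) 0 ''
  5: (0,17) 1 'b'
  6: (17,15) 1 'b'
  7: (15,18) 0 ''
  8: (18,6) 1 'c'
  9: (6,14) 1 'c'
  10: (14,9) 1 'c'
  11: (9,12) 2 'cd'
  12: (12,10) 0 ''
  13: (10,16) 1 'd'
  14: (16,5) 1 'd'
  15: (5,13) 2 'dc'
  16: (13,8) 2 'dc'
  17: (8,4) 1 'd'
  18: (4,3) 2 'dd'

n(n+1)/2 = 19·20/2 = 190
Σ LCP = 0 + 1 + 1 + 2 + 0 + 1 + 1 + 0 + 1 + 1 + 1 + 2 + 0 + 1 + 1 + 2 + 2 + 1 + 2 = 20
distinct = 190 − 20 = 170

170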